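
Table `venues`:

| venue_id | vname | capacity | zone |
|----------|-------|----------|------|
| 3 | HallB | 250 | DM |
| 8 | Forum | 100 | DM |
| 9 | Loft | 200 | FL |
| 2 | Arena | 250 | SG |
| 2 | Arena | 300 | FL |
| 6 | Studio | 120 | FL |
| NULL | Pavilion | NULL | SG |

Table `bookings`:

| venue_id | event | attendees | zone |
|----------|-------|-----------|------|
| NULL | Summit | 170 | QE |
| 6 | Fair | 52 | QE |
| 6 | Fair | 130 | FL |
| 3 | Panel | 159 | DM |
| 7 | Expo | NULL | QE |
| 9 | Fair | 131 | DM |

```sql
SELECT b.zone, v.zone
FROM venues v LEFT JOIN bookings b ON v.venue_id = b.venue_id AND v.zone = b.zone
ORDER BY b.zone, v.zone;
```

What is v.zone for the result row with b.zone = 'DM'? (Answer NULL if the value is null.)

LEFT JOIN keeps every row from `venues`; unmatched rows get NULL for `bookings`'s columns.
Matching on v.venue_id = b.venue_id AND v.zone = b.zone. A NULL in a compared column never satisfies the condition.
- v (venue_id=3, zone=DM) pairs with 1 row(s) of b.
- v (venue_id=8, zone=DM) has no partner → padded with NULL.
- v (venue_id=9, zone=FL) has no partner → padded with NULL.
- v (venue_id=2, zone=SG) has no partner → padded with NULL.
- v (venue_id=2, zone=FL) has no partner → padded with NULL.
- v (venue_id=6, zone=FL) pairs with 1 row(s) of b.
- v (venue_id=NULL, zone=SG) has no partner → padded with NULL.

DM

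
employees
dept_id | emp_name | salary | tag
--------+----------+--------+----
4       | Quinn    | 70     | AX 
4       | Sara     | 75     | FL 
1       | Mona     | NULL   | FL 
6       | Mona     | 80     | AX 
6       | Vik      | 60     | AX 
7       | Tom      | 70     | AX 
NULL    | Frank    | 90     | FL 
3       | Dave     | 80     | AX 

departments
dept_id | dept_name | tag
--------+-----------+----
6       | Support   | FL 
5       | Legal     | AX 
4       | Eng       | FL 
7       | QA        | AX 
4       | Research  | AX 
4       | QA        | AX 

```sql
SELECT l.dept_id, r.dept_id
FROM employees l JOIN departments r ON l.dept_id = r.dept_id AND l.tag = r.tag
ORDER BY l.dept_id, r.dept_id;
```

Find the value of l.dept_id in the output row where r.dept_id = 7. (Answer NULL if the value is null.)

7

INNER JOIN keeps only pairs where the ON condition holds.
Matching on l.dept_id = r.dept_id AND l.tag = r.tag. A NULL in a compared column never satisfies the condition.
Matched pairs: 4.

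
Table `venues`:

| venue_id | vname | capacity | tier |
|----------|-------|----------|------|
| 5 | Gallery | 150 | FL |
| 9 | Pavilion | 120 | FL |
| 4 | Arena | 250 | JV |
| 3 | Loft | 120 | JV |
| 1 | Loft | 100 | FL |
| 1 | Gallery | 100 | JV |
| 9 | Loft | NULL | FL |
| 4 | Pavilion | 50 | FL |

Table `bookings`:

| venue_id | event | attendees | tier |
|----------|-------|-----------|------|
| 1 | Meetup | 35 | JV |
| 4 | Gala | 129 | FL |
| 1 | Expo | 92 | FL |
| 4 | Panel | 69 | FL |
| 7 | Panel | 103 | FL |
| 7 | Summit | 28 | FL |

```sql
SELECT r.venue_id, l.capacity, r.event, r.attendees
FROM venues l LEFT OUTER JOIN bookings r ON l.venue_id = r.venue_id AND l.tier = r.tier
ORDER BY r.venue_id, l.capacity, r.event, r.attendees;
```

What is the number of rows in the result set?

LEFT JOIN keeps every row from `venues`; unmatched rows get NULL for `bookings`'s columns.
Matching on l.venue_id = r.venue_id AND l.tier = r.tier.
Matched pairs: 4; unmatched l rows kept: 5.
Total: 4 matched + 5 padded = 9 rows.

9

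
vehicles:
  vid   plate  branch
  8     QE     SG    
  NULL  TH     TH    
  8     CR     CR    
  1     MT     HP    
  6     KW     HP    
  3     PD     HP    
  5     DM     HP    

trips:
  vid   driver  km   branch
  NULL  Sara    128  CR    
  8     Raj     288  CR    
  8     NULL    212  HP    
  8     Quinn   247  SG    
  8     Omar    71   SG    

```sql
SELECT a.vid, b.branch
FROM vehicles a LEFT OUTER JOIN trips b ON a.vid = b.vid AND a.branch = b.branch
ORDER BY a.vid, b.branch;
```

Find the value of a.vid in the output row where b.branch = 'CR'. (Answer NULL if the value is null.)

8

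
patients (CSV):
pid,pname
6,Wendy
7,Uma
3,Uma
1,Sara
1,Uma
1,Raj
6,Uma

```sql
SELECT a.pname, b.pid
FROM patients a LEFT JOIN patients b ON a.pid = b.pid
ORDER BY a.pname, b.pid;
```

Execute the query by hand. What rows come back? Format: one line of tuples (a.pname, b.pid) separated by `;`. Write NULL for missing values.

LEFT JOIN keeps every row from `patients a`; unmatched rows get NULL for `patients b`'s columns.
Matching on a.pid = b.pid.
- pid=6: 2 matching b row(s), so 2 row(s) emitted.
- pid=7: 1 matching b row(s), so 1 row(s) emitted.
- pid=3: 1 matching b row(s), so 1 row(s) emitted.
- pid=1: 3 matching b row(s), so 3 row(s) emitted.
- pid=1: 3 matching b row(s), so 3 row(s) emitted.
- pid=1: 3 matching b row(s), so 3 row(s) emitted.
- pid=6: 2 matching b row(s), so 2 row(s) emitted.

(Raj, 1); (Raj, 1); (Raj, 1); (Sara, 1); (Sara, 1); (Sara, 1); (Uma, 1); (Uma, 1); (Uma, 1); (Uma, 3); (Uma, 6); (Uma, 6); (Uma, 7); (Wendy, 6); (Wendy, 6)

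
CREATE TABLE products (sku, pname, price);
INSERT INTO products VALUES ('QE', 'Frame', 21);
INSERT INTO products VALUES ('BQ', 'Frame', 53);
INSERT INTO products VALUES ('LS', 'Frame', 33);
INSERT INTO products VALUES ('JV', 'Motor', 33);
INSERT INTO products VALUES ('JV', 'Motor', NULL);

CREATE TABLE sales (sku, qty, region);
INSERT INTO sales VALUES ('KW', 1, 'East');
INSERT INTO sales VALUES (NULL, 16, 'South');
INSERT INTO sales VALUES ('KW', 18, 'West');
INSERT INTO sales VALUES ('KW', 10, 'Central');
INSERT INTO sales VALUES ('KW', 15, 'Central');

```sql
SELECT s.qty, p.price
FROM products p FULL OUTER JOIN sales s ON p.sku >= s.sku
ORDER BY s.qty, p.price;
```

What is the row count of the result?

FULL OUTER JOIN keeps every row from both sides; unmatched rows get NULL for the other side's columns.
Matching on p.sku >= s.sku. A NULL in a compared column never satisfies the condition.
- p[0] sku=QE → 4 match(es) in s → 4 row(s).
- p[1] sku=BQ → no match; kept with NULLs on the s side.
- p[2] sku=LS → 4 match(es) in s → 4 row(s).
- p[3] sku=JV → no match; kept with NULLs on the s side.
- p[4] sku=JV → no match; kept with NULLs on the s side.
- 1 s row(s) had no p match → kept, p columns NULL.
Total: 8 matched + 4 padded = 12 rows.

12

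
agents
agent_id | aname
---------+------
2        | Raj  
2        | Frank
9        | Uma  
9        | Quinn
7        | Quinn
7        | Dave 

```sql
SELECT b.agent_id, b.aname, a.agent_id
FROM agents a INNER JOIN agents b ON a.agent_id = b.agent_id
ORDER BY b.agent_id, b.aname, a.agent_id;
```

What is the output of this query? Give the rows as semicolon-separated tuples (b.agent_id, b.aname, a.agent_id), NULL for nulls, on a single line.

(2, Frank, 2); (2, Frank, 2); (2, Raj, 2); (2, Raj, 2); (7, Dave, 7); (7, Dave, 7); (7, Quinn, 7); (7, Quinn, 7); (9, Quinn, 9); (9, Quinn, 9); (9, Uma, 9); (9, Uma, 9)

INNER JOIN keeps only pairs where the ON condition holds.
Matching on a.agent_id = b.agent_id.
- a (agent_id=2) pairs with 2 row(s) of b.
- a (agent_id=2) pairs with 2 row(s) of b.
- a (agent_id=9) pairs with 2 row(s) of b.
- a (agent_id=9) pairs with 2 row(s) of b.
- a (agent_id=7) pairs with 2 row(s) of b.
- a (agent_id=7) pairs with 2 row(s) of b.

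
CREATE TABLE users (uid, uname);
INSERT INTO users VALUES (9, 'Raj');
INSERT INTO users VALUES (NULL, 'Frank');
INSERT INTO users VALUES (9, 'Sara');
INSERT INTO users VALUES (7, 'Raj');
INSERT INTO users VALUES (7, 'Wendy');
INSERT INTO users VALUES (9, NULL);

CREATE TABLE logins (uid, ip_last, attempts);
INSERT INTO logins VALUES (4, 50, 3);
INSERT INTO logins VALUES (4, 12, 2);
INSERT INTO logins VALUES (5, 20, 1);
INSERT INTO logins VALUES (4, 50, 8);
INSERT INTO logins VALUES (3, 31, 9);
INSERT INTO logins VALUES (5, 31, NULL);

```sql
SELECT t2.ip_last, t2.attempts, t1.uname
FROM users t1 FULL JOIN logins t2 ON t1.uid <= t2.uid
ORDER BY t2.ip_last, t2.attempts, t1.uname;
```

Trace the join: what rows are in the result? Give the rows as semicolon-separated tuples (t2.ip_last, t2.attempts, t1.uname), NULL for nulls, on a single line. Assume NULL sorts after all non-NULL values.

(12, 2, NULL); (20, 1, NULL); (31, 9, NULL); (31, NULL, NULL); (50, 3, NULL); (50, 8, NULL); (NULL, NULL, Frank); (NULL, NULL, Raj); (NULL, NULL, Raj); (NULL, NULL, Sara); (NULL, NULL, Wendy); (NULL, NULL, NULL)

FULL OUTER JOIN keeps every row from both sides; unmatched rows get NULL for the other side's columns.
Matching on t1.uid <= t2.uid. A NULL in a compared column never satisfies the condition.
- t1[0] uid=9 → no match; kept with NULLs on the t2 side.
- t1[1] uid=NULL → no match; kept with NULLs on the t2 side.
- t1[2] uid=9 → no match; kept with NULLs on the t2 side.
- t1[3] uid=7 → no match; kept with NULLs on the t2 side.
- t1[4] uid=7 → no match; kept with NULLs on the t2 side.
- t1[5] uid=9 → no match; kept with NULLs on the t2 side.
- plus 6 unmatched t2 row(s), each kept with NULL t1 columns.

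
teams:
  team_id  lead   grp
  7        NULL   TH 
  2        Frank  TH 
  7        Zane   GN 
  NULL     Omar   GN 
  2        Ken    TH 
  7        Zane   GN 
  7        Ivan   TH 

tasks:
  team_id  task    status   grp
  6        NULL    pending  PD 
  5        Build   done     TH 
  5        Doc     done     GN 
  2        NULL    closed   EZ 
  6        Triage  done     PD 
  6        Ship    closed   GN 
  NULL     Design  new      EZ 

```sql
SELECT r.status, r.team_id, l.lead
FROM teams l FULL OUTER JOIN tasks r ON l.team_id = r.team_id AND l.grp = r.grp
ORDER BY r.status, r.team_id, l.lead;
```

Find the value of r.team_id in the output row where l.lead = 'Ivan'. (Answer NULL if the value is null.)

NULL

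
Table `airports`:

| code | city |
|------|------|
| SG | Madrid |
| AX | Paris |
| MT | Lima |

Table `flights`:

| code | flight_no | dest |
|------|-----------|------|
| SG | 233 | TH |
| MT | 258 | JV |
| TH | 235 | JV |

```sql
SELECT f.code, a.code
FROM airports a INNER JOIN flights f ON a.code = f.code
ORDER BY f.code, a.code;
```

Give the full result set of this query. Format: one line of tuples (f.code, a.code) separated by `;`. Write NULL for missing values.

(MT, MT); (SG, SG)

INNER JOIN keeps only pairs where the ON condition holds.
Matching on a.code = f.code.
Matched pairs: 2.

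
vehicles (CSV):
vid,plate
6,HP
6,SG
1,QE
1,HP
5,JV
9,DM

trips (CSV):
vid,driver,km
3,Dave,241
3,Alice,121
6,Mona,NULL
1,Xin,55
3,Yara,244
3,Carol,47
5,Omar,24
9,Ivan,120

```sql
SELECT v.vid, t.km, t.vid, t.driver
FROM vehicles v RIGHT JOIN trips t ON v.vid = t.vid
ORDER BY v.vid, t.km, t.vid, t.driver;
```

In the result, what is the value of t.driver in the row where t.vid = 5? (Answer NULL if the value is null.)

RIGHT JOIN keeps every row from `trips`; unmatched rows get NULL for `vehicles`'s columns.
Matching on v.vid = t.vid.
Matched pairs: 6; unmatched t rows kept: 4.

Omar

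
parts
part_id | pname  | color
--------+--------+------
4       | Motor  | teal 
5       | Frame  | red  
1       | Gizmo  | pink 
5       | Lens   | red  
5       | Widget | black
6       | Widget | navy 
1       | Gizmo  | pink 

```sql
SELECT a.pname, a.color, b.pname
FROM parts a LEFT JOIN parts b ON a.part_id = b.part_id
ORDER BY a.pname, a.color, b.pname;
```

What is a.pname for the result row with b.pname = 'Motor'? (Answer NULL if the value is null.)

LEFT JOIN keeps every row from `parts a`; unmatched rows get NULL for `parts b`'s columns.
Matching on a.part_id = b.part_id.
- part_id=4: 1 matching b row(s), so 1 row(s) emitted.
- part_id=5: 3 matching b row(s), so 3 row(s) emitted.
- part_id=1: 2 matching b row(s), so 2 row(s) emitted.
- part_id=5: 3 matching b row(s), so 3 row(s) emitted.
- part_id=5: 3 matching b row(s), so 3 row(s) emitted.
- part_id=6: 1 matching b row(s), so 1 row(s) emitted.
- part_id=1: 2 matching b row(s), so 2 row(s) emitted.

Motor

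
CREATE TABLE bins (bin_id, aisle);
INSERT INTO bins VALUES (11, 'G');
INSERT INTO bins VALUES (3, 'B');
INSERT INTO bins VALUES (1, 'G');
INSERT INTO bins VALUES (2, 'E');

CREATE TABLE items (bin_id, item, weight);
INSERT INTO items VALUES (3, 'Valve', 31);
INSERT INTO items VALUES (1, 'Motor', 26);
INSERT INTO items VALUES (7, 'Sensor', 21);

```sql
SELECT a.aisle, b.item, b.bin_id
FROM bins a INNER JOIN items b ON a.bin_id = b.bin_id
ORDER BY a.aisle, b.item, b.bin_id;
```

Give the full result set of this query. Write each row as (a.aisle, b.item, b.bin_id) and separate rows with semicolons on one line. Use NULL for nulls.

(B, Valve, 3); (G, Motor, 1)

INNER JOIN keeps only pairs where the ON condition holds.
Matching on a.bin_id = b.bin_id.
- a (bin_id=11) has no partner → excluded.
- a (bin_id=3) pairs with 1 row(s) of b.
- a (bin_id=1) pairs with 1 row(s) of b.
- a (bin_id=2) has no partner → excluded.
After projecting and ordering:
a.aisle | b.item | b.bin_id
B | Valve | 3
G | Motor | 1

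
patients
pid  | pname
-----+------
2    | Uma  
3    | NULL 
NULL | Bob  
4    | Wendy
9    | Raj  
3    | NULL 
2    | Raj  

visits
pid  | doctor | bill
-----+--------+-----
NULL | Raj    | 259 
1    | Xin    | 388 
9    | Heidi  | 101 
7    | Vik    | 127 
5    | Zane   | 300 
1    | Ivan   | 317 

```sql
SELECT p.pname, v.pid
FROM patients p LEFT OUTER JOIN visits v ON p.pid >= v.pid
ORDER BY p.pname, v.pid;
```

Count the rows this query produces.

LEFT JOIN keeps every row from `patients`; unmatched rows get NULL for `visits`'s columns.
Matching on p.pid >= v.pid. A NULL in a compared column never satisfies the condition.
- p[0] pid=2 → 2 match(es) in v → 2 row(s).
- p[1] pid=3 → 2 match(es) in v → 2 row(s).
- p[2] pid=NULL → no match; kept with NULLs on the v side.
- p[3] pid=4 → 2 match(es) in v → 2 row(s).
- p[4] pid=9 → 5 match(es) in v → 5 row(s).
- p[5] pid=3 → 2 match(es) in v → 2 row(s).
- p[6] pid=2 → 2 match(es) in v → 2 row(s).
Total: 15 matched + 1 padded = 16 rows.

16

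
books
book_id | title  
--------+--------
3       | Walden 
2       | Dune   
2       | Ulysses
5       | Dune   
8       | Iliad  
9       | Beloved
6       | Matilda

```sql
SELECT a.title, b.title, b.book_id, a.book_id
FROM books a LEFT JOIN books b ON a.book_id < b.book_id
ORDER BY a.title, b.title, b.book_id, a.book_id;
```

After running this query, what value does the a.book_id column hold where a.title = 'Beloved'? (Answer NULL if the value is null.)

9

LEFT JOIN keeps every row from `books a`; unmatched rows get NULL for `books b`'s columns.
Matching on a.book_id < b.book_id.
Matched pairs: 20; unmatched a rows kept: 1.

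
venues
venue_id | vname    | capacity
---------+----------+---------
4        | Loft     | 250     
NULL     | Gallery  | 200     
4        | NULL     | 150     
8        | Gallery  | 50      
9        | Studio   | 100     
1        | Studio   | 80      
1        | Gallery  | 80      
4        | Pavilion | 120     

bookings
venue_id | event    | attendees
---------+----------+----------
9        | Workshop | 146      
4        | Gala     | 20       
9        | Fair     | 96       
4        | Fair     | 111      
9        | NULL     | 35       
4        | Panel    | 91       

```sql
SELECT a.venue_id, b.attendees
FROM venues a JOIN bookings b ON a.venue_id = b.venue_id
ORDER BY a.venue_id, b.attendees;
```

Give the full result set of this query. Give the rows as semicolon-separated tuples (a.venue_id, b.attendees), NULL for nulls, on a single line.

(4, 20); (4, 20); (4, 20); (4, 91); (4, 91); (4, 91); (4, 111); (4, 111); (4, 111); (9, 35); (9, 96); (9, 146)

INNER JOIN keeps only pairs where the ON condition holds.
Matching on a.venue_id = b.venue_id. A NULL in a compared column never satisfies the condition.
Matched pairs: 12.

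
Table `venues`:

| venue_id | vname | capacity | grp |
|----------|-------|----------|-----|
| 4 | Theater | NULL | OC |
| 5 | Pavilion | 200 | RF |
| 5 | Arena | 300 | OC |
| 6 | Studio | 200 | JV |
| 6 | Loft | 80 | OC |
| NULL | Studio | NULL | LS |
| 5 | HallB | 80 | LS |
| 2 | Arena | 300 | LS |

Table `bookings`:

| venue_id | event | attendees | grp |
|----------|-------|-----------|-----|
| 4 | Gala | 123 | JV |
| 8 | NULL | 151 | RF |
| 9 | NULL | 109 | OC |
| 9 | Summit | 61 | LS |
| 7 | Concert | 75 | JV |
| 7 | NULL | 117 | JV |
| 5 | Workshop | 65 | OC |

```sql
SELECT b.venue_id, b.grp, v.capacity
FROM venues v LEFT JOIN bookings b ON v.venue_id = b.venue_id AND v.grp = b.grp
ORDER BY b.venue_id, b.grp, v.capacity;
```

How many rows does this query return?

8

LEFT JOIN keeps every row from `venues`; unmatched rows get NULL for `bookings`'s columns.
Matching on v.venue_id = b.venue_id AND v.grp = b.grp. A NULL in a compared column never satisfies the condition.
- v row (venue_id=4, grp=OC): no match → kept, b columns NULL.
- v row (venue_id=5, grp=RF): no match → kept, b columns NULL.
- v row (venue_id=5, grp=OC): matches 1 b row(s) → 1 output row(s).
- v row (venue_id=6, grp=JV): no match → kept, b columns NULL.
- v row (venue_id=6, grp=OC): no match → kept, b columns NULL.
- v row (venue_id=NULL, grp=LS): no match → kept, b columns NULL.
- v row (venue_id=5, grp=LS): no match → kept, b columns NULL.
- v row (venue_id=2, grp=LS): no match → kept, b columns NULL.
Total: 1 matched + 7 padded = 8 rows.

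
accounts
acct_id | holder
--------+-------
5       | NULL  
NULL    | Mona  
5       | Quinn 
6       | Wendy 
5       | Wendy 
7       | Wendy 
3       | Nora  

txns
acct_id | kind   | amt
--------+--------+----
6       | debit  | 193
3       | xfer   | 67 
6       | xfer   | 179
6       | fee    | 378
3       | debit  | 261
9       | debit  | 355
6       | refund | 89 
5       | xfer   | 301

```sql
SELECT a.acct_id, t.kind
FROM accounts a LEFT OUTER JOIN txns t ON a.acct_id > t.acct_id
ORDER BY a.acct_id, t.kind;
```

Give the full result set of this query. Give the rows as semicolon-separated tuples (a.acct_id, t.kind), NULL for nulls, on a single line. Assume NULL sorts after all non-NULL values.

(3, NULL); (5, debit); (5, debit); (5, debit); (5, xfer); (5, xfer); (5, xfer); (6, debit); (6, xfer); (6, xfer); (7, debit); (7, debit); (7, fee); (7, refund); (7, xfer); (7, xfer); (7, xfer); (NULL, NULL)

LEFT JOIN keeps every row from `accounts`; unmatched rows get NULL for `txns`'s columns.
Matching on a.acct_id > t.acct_id. A NULL in a compared column never satisfies the condition.
- a (acct_id=5) pairs with 2 row(s) of t.
- a (acct_id=NULL) has no partner → padded with NULL.
- a (acct_id=5) pairs with 2 row(s) of t.
- a (acct_id=6) pairs with 3 row(s) of t.
- a (acct_id=5) pairs with 2 row(s) of t.
- a (acct_id=7) pairs with 7 row(s) of t.
- a (acct_id=3) has no partner → padded with NULL.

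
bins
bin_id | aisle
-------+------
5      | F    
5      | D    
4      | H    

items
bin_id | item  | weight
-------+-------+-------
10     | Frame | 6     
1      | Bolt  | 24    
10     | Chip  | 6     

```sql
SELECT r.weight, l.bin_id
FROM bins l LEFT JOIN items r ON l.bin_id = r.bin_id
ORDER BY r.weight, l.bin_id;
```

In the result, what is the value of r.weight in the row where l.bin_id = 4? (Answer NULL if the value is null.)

NULL

LEFT JOIN keeps every row from `bins`; unmatched rows get NULL for `items`'s columns.
Matching on l.bin_id = r.bin_id.
Matched pairs: 0; unmatched l rows kept: 3.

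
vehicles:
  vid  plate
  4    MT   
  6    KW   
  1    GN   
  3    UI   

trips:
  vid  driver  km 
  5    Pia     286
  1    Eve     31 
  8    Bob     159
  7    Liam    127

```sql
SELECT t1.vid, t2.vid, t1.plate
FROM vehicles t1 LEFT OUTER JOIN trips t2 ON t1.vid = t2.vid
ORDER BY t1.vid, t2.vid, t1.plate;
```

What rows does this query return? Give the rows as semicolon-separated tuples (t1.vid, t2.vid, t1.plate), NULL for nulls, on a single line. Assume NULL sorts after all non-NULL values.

(1, 1, GN); (3, NULL, UI); (4, NULL, MT); (6, NULL, KW)

LEFT JOIN keeps every row from `vehicles`; unmatched rows get NULL for `trips`'s columns.
Matching on t1.vid = t2.vid.
- t1[0] vid=4 → no match; kept with NULLs on the t2 side.
- t1[1] vid=6 → no match; kept with NULLs on the t2 side.
- t1[2] vid=1 → 1 match(es) in t2 → 1 row(s).
- t1[3] vid=3 → no match; kept with NULLs on the t2 side.
After projecting and ordering:
t1.vid | t2.vid | t1.plate
1 | 1 | GN
3 | NULL | UI
4 | NULL | MT
6 | NULL | KW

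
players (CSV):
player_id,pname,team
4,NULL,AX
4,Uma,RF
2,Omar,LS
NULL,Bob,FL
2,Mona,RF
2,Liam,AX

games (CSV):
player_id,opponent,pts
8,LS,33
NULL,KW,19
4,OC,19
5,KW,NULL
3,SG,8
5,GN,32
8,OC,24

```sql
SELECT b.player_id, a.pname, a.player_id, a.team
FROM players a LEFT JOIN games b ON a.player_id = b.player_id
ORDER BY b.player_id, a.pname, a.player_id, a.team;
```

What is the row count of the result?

LEFT JOIN keeps every row from `players`; unmatched rows get NULL for `games`'s columns.
Matching on a.player_id = b.player_id. A NULL in a compared column never satisfies the condition.
- a[0] player_id=4 → 1 match(es) in b → 1 row(s).
- a[1] player_id=4 → 1 match(es) in b → 1 row(s).
- a[2] player_id=2 → no match; kept with NULLs on the b side.
- a[3] player_id=NULL → no match; kept with NULLs on the b side.
- a[4] player_id=2 → no match; kept with NULLs on the b side.
- a[5] player_id=2 → no match; kept with NULLs on the b side.
Total: 2 matched + 4 padded = 6 rows.

6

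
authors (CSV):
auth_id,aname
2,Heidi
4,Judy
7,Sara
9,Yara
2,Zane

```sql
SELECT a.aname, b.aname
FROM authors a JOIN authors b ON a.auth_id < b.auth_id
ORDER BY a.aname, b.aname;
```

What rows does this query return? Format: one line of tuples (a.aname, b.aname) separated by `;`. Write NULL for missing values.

(Heidi, Judy); (Heidi, Sara); (Heidi, Yara); (Judy, Sara); (Judy, Yara); (Sara, Yara); (Zane, Judy); (Zane, Sara); (Zane, Yara)

INNER JOIN keeps only pairs where the ON condition holds.
Matching on a.auth_id < b.auth_id.
- auth_id=2: 3 matching b row(s), so 3 row(s) emitted.
- auth_id=4: 2 matching b row(s), so 2 row(s) emitted.
- auth_id=7: 1 matching b row(s), so 1 row(s) emitted.
- auth_id=9: no matching b row, dropped.
- auth_id=2: 3 matching b row(s), so 3 row(s) emitted.
After projecting and ordering:
a.aname | b.aname
Heidi | Judy
Heidi | Sara
Heidi | Yara
Judy | Sara
Judy | Yara
Sara | Yara
Zane | Judy
Zane | Sara
Zane | Yara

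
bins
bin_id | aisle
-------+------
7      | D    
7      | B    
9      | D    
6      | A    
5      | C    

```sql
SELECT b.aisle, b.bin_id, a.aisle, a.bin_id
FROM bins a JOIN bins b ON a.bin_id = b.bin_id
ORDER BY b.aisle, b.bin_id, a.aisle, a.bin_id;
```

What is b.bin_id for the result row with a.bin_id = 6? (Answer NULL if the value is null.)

INNER JOIN keeps only pairs where the ON condition holds.
Matching on a.bin_id = b.bin_id.
- a (bin_id=7) pairs with 2 row(s) of b.
- a (bin_id=7) pairs with 2 row(s) of b.
- a (bin_id=9) pairs with 1 row(s) of b.
- a (bin_id=6) pairs with 1 row(s) of b.
- a (bin_id=5) pairs with 1 row(s) of b.

6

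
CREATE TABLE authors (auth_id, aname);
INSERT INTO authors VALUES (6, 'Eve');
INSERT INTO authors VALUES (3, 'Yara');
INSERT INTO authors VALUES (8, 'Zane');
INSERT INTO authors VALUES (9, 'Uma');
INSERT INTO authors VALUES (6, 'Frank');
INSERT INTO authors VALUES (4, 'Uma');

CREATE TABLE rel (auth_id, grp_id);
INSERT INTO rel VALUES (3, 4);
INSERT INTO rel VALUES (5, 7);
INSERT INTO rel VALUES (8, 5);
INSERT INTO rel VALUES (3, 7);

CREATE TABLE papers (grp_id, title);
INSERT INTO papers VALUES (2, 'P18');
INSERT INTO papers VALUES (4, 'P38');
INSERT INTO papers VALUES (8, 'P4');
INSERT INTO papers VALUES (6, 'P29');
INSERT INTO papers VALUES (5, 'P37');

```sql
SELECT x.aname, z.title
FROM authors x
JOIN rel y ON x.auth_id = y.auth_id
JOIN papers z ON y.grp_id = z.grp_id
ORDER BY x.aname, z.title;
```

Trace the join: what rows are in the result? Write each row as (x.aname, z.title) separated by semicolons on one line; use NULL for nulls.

Evaluate left to right. First `authors x INNER JOIN rel y` on auth_id: 3 row(s).
Then INNER JOIN `papers z` on grp_id: keep only rows whose y.grp_id appears in z.

(Yara, P38); (Zane, P37)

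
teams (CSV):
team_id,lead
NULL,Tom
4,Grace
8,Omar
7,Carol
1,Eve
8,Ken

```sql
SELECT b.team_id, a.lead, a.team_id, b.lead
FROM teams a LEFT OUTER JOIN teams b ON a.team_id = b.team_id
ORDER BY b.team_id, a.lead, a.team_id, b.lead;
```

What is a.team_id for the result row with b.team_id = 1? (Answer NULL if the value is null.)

1

LEFT JOIN keeps every row from `teams a`; unmatched rows get NULL for `teams b`'s columns.
Matching on a.team_id = b.team_id. A NULL in a compared column never satisfies the condition.
- team_id=NULL: no b row matches, row kept with b columns NULL.
- team_id=4: 1 matching b row(s), so 1 row(s) emitted.
- team_id=8: 2 matching b row(s), so 2 row(s) emitted.
- team_id=7: 1 matching b row(s), so 1 row(s) emitted.
- team_id=1: 1 matching b row(s), so 1 row(s) emitted.
- team_id=8: 2 matching b row(s), so 2 row(s) emitted.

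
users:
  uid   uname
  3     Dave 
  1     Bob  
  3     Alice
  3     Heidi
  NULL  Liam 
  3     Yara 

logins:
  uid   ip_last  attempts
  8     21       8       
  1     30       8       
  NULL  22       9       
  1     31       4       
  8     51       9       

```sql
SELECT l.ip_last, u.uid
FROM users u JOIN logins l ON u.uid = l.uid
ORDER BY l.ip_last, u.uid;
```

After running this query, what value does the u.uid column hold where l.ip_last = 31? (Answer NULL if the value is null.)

1

INNER JOIN keeps only pairs where the ON condition holds.
Matching on u.uid = l.uid. A NULL in a compared column never satisfies the condition.
- u (uid=3) has no partner → excluded.
- u (uid=1) pairs with 2 row(s) of l.
- u (uid=3) has no partner → excluded.
- u (uid=3) has no partner → excluded.
- u (uid=NULL) has no partner → excluded.
- u (uid=3) has no partner → excluded.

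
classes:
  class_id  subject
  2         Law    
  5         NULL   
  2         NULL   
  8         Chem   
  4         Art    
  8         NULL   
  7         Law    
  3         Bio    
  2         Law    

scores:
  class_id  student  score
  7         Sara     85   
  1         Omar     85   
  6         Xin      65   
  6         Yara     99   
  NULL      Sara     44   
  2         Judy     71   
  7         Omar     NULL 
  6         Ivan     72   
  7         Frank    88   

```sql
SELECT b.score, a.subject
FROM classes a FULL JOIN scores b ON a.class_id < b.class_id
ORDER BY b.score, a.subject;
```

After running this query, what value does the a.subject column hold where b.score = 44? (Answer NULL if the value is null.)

FULL OUTER JOIN keeps every row from both sides; unmatched rows get NULL for the other side's columns.
Matching on a.class_id < b.class_id. A NULL in a compared column never satisfies the condition.
- a (class_id=2) pairs with 6 row(s) of b.
- a (class_id=5) pairs with 6 row(s) of b.
- a (class_id=2) pairs with 6 row(s) of b.
- a (class_id=8) has no partner → padded with NULL.
- a (class_id=4) pairs with 6 row(s) of b.
- a (class_id=8) has no partner → padded with NULL.
- a (class_id=7) has no partner → padded with NULL.
- a (class_id=3) pairs with 6 row(s) of b.
- a (class_id=2) pairs with 6 row(s) of b.
- 3 b row(s) had no a match → kept, a columns NULL.

NULL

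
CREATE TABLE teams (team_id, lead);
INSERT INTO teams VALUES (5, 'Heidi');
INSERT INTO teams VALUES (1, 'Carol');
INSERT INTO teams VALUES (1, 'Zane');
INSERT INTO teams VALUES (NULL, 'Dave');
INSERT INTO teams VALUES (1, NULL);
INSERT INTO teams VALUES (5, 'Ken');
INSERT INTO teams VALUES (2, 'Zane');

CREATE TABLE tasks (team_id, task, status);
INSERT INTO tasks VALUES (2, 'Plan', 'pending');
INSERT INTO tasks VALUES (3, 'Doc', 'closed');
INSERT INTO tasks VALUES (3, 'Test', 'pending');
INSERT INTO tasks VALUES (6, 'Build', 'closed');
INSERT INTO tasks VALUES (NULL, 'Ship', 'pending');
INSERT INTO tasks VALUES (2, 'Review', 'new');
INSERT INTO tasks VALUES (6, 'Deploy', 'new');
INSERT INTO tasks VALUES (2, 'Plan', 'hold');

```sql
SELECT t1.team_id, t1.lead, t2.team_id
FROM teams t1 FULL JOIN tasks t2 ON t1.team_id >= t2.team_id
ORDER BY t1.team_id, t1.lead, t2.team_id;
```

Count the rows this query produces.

20

FULL OUTER JOIN keeps every row from both sides; unmatched rows get NULL for the other side's columns.
Matching on t1.team_id >= t2.team_id. A NULL in a compared column never satisfies the condition.
Matched pairs: 13; unmatched t1 rows kept: 4; unmatched t2 rows kept: 3.
Total: 13 matched + 7 padded = 20 rows.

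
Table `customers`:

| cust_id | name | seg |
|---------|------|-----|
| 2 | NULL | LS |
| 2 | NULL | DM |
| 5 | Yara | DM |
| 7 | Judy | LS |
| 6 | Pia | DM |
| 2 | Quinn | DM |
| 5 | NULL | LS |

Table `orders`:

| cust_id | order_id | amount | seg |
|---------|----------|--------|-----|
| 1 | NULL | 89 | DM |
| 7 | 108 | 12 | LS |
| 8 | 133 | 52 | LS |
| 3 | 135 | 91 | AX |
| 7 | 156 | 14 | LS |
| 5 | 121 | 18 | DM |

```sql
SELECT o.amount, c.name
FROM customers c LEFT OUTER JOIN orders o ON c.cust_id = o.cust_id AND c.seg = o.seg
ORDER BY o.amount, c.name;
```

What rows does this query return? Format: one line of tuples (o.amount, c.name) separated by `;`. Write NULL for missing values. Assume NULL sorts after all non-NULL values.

LEFT JOIN keeps every row from `customers`; unmatched rows get NULL for `orders`'s columns.
Matching on c.cust_id = o.cust_id AND c.seg = o.seg.
- c (cust_id=2, seg=LS) has no partner → padded with NULL.
- c (cust_id=2, seg=DM) has no partner → padded with NULL.
- c (cust_id=5, seg=DM) pairs with 1 row(s) of o.
- c (cust_id=7, seg=LS) pairs with 2 row(s) of o.
- c (cust_id=6, seg=DM) has no partner → padded with NULL.
- c (cust_id=2, seg=DM) has no partner → padded with NULL.
- c (cust_id=5, seg=LS) has no partner → padded with NULL.
After projecting and ordering:
o.amount | c.name
12 | Judy
14 | Judy
18 | Yara
NULL | Pia
NULL | Quinn
NULL | NULL
NULL | NULL
NULL | NULL

(12, Judy); (14, Judy); (18, Yara); (NULL, Pia); (NULL, Quinn); (NULL, NULL); (NULL, NULL); (NULL, NULL)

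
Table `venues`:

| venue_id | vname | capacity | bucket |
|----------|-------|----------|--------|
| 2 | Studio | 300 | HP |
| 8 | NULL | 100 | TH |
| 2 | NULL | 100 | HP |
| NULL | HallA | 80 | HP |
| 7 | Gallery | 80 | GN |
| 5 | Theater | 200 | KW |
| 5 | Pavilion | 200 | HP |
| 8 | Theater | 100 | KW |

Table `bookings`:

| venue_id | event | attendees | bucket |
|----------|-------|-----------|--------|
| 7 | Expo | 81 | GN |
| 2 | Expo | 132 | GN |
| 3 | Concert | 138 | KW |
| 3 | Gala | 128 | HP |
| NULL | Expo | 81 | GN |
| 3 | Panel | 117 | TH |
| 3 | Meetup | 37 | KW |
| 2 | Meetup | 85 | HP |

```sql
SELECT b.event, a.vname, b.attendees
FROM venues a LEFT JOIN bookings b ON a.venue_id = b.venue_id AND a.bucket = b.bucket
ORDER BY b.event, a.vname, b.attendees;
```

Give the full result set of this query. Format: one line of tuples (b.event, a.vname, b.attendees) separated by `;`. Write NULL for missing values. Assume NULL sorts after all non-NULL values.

(Expo, Gallery, 81); (Meetup, Studio, 85); (Meetup, NULL, 85); (NULL, HallA, NULL); (NULL, Pavilion, NULL); (NULL, Theater, NULL); (NULL, Theater, NULL); (NULL, NULL, NULL)

LEFT JOIN keeps every row from `venues`; unmatched rows get NULL for `bookings`'s columns.
Matching on a.venue_id = b.venue_id AND a.bucket = b.bucket. A NULL in a compared column never satisfies the condition.
- a (venue_id=2, bucket=HP) pairs with 1 row(s) of b.
- a (venue_id=8, bucket=TH) has no partner → padded with NULL.
- a (venue_id=2, bucket=HP) pairs with 1 row(s) of b.
- a (venue_id=NULL, bucket=HP) has no partner → padded with NULL.
- a (venue_id=7, bucket=GN) pairs with 1 row(s) of b.
- a (venue_id=5, bucket=KW) has no partner → padded with NULL.
- a (venue_id=5, bucket=HP) has no partner → padded with NULL.
- a (venue_id=8, bucket=KW) has no partner → padded with NULL.
After projecting and ordering:
b.event | a.vname | b.attendees
Expo | Gallery | 81
Meetup | Studio | 85
Meetup | NULL | 85
NULL | HallA | NULL
NULL | Pavilion | NULL
NULL | Theater | NULL
NULL | Theater | NULL
NULL | NULL | NULL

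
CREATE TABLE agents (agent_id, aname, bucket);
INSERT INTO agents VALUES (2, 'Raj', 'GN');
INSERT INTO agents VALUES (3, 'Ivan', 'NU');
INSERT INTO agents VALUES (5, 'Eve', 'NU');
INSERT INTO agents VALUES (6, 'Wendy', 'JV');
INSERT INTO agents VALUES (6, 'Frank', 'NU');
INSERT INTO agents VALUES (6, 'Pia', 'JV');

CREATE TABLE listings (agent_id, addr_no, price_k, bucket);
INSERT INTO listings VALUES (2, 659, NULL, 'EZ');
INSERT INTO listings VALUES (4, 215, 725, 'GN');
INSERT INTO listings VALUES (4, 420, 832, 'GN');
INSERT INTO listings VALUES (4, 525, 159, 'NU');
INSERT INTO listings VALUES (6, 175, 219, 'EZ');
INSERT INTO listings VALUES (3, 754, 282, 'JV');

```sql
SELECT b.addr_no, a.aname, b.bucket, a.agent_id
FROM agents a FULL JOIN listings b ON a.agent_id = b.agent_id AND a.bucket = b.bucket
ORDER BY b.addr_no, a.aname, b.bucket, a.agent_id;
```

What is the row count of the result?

12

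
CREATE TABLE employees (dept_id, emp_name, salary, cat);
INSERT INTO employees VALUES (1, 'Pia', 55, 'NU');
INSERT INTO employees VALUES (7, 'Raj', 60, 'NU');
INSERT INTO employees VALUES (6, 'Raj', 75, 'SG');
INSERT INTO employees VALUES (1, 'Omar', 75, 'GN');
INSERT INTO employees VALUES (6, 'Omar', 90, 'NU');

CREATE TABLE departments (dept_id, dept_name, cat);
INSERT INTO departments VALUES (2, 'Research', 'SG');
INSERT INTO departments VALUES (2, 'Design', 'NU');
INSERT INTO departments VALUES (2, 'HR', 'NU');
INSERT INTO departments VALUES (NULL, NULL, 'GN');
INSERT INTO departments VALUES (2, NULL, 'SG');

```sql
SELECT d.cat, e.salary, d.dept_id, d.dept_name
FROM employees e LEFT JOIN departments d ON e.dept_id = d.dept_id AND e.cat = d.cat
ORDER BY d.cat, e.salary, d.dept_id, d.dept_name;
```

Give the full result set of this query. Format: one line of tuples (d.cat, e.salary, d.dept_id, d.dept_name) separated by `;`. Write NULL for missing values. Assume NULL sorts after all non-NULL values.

(NULL, 55, NULL, NULL); (NULL, 60, NULL, NULL); (NULL, 75, NULL, NULL); (NULL, 75, NULL, NULL); (NULL, 90, NULL, NULL)

LEFT JOIN keeps every row from `employees`; unmatched rows get NULL for `departments`'s columns.
Matching on e.dept_id = d.dept_id AND e.cat = d.cat. A NULL in a compared column never satisfies the condition.
Matched pairs: 0; unmatched e rows kept: 5.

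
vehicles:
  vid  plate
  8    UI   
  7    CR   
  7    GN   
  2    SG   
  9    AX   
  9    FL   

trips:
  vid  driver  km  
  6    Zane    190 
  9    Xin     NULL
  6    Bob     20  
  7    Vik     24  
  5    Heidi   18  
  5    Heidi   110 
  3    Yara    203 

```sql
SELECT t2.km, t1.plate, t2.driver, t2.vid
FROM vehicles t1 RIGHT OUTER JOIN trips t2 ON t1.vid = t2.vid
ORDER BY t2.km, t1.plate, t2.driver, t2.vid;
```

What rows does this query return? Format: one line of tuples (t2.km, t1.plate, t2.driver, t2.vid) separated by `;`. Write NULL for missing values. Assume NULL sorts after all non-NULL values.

RIGHT JOIN keeps every row from `trips`; unmatched rows get NULL for `vehicles`'s columns.
Matching on t1.vid = t2.vid.
- t1 row (vid=8): no match.
- t1 row (vid=7): matches 1 t2 row(s) → 1 output row(s).
- t1 row (vid=7): matches 1 t2 row(s) → 1 output row(s).
- t1 row (vid=2): no match.
- t1 row (vid=9): matches 1 t2 row(s) → 1 output row(s).
- t1 row (vid=9): matches 1 t2 row(s) → 1 output row(s).
- 5 t2 row(s) had no t1 match → kept, t1 columns NULL.
After projecting and ordering:
t2.km | t1.plate | t2.driver | t2.vid
18 | NULL | Heidi | 5
20 | NULL | Bob | 6
24 | CR | Vik | 7
24 | GN | Vik | 7
110 | NULL | Heidi | 5
190 | NULL | Zane | 6
203 | NULL | Yara | 3
NULL | AX | Xin | 9
NULL | FL | Xin | 9

(18, NULL, Heidi, 5); (20, NULL, Bob, 6); (24, CR, Vik, 7); (24, GN, Vik, 7); (110, NULL, Heidi, 5); (190, NULL, Zane, 6); (203, NULL, Yara, 3); (NULL, AX, Xin, 9); (NULL, FL, Xin, 9)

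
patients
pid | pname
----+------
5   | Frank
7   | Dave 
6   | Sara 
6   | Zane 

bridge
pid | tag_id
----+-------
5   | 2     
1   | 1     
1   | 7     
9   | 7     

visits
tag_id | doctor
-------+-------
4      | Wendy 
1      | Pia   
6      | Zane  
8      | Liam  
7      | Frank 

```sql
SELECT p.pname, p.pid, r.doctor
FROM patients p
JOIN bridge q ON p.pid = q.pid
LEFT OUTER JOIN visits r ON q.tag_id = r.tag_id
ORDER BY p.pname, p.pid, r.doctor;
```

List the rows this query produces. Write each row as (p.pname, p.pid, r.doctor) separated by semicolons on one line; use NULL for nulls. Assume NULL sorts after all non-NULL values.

(Frank, 5, NULL)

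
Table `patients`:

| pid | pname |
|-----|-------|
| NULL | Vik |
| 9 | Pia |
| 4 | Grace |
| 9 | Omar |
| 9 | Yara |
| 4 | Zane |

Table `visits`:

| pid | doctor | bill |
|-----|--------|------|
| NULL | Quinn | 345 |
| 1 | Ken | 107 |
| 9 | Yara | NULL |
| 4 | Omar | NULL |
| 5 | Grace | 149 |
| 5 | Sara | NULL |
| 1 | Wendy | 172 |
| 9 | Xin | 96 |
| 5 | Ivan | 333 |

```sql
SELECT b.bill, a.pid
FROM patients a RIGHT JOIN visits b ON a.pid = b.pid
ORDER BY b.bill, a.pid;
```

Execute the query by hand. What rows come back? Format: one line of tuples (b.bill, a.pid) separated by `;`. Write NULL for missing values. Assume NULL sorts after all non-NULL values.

RIGHT JOIN keeps every row from `visits`; unmatched rows get NULL for `patients`'s columns.
Matching on a.pid = b.pid. A NULL in a compared column never satisfies the condition.
- a (pid=NULL) has no partner in b.
- a (pid=9) pairs with 2 row(s) of b.
- a (pid=4) pairs with 1 row(s) of b.
- a (pid=9) pairs with 2 row(s) of b.
- a (pid=9) pairs with 2 row(s) of b.
- a (pid=4) pairs with 1 row(s) of b.
- plus 6 unmatched b row(s), each kept with NULL a columns.

(96, 9); (96, 9); (96, 9); (107, NULL); (149, NULL); (172, NULL); (333, NULL); (345, NULL); (NULL, 4); (NULL, 4); (NULL, 9); (NULL, 9); (NULL, 9); (NULL, NULL)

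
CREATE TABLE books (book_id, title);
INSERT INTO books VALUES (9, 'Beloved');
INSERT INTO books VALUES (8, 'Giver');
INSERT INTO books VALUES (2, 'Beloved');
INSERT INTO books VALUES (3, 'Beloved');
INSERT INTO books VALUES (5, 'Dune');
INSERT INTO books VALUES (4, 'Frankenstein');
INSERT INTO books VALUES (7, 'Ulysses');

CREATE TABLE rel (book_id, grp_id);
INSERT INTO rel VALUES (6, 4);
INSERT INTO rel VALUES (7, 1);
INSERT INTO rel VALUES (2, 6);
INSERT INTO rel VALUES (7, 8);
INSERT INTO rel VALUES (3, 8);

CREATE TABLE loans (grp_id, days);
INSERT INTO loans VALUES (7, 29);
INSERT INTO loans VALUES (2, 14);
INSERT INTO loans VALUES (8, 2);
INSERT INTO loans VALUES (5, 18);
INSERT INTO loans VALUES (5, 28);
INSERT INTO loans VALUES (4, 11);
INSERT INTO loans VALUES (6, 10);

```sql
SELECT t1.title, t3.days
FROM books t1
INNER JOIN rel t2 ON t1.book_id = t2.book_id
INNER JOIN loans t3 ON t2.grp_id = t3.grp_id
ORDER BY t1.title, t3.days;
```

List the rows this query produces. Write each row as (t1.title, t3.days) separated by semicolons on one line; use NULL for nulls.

(Beloved, 2); (Beloved, 10); (Ulysses, 2)

Joins associate left-to-right: books INNER JOIN rel on book_id gives 4 intermediate row(s).
Then INNER JOIN `loans t3` on grp_id: keep only rows whose t2.grp_id appears in t3.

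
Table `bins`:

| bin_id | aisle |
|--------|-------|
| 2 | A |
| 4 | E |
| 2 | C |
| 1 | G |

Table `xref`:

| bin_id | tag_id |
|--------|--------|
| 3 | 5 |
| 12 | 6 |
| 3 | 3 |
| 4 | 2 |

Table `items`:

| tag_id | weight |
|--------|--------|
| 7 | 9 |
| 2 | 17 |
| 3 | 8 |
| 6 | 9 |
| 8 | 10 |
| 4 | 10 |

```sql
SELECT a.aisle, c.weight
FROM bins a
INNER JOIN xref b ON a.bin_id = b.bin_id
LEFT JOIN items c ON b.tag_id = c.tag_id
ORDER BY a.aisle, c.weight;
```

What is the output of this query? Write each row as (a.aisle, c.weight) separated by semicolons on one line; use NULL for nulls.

(E, 17)

Step 1 — a INNER JOIN b on bin_id → 1 row(s).
Then LEFT JOIN `items c` on tag_id: each of those 1 rows is kept; rows whose b.tag_id has no match in c get NULL for c's columns.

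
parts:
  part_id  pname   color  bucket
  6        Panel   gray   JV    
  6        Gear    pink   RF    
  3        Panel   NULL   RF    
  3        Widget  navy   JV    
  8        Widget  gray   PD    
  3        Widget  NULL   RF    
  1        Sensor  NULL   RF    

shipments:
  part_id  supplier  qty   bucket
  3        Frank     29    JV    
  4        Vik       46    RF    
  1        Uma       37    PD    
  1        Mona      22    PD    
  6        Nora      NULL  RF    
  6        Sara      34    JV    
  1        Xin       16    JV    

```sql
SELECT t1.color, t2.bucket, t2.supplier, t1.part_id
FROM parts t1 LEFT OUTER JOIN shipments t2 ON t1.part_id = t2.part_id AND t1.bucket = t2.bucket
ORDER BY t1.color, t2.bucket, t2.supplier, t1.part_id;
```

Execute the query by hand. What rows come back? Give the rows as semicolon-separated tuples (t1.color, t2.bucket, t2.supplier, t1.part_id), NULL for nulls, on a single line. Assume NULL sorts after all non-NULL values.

(gray, JV, Sara, 6); (gray, NULL, NULL, 8); (navy, JV, Frank, 3); (pink, RF, Nora, 6); (NULL, NULL, NULL, 1); (NULL, NULL, NULL, 3); (NULL, NULL, NULL, 3)

LEFT JOIN keeps every row from `parts`; unmatched rows get NULL for `shipments`'s columns.
Matching on t1.part_id = t2.part_id AND t1.bucket = t2.bucket.
- t1 row (part_id=6, bucket=JV): matches 1 t2 row(s) → 1 output row(s).
- t1 row (part_id=6, bucket=RF): matches 1 t2 row(s) → 1 output row(s).
- t1 row (part_id=3, bucket=RF): no match → kept, t2 columns NULL.
- t1 row (part_id=3, bucket=JV): matches 1 t2 row(s) → 1 output row(s).
- t1 row (part_id=8, bucket=PD): no match → kept, t2 columns NULL.
- t1 row (part_id=3, bucket=RF): no match → kept, t2 columns NULL.
- t1 row (part_id=1, bucket=RF): no match → kept, t2 columns NULL.
After projecting and ordering:
t1.color | t2.bucket | t2.supplier | t1.part_id
gray | JV | Sara | 6
gray | NULL | NULL | 8
navy | JV | Frank | 3
pink | RF | Nora | 6
NULL | NULL | NULL | 1
NULL | NULL | NULL | 3
NULL | NULL | NULL | 3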